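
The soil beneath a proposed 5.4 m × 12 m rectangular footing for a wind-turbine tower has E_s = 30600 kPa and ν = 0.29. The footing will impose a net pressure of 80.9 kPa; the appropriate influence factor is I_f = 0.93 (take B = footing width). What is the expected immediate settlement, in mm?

S_e ≈ 12.2 mm

Immediate (elastic) settlement: S_e = q·B·(1−ν²)/E_s · I_f.
S_e = 80.9 × 5.4 × (1 − 0.29²) / 30600 × 0.93
    = 80.9 × 5.4 × 0.9159 / 30600 × 0.93
    = 0.01216 m = 12.16 mm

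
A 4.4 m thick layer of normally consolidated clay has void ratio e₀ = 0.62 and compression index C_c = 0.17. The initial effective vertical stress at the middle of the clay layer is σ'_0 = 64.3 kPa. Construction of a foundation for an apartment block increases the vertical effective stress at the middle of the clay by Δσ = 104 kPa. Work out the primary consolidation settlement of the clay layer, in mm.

S_c ≈ 193 mm

Final effective stress: σ'_f = σ'_0 + Δσ = 64.3 + 104 = 168.3 kPa.
Normally consolidated clay, so the full stress increment lies on the virgin compression line:
S_c = C_c·H/(1+e₀)·log₁₀(σ'_f/σ'_0) = 0.17×4.4/(1+0.62)×log₁₀(168.3/64.3)
    = 0.46173 × 0.41787 = 0.1929 m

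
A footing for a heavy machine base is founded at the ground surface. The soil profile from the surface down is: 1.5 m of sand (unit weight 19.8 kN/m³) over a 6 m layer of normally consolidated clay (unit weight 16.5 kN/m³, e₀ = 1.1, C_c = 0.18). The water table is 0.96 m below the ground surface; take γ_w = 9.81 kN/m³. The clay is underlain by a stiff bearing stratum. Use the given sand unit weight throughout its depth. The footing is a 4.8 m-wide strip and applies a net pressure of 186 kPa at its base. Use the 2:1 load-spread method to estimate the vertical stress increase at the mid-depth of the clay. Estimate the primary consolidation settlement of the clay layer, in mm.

Mid-depth of clay below the ground surface: z = 1.5 + 6/2 = 4.5 m.
Total vertical stress at mid-clay: σ_v = 19.8×1.5 + 16.5×3 = 79.2 kPa.
Pore pressure: u = 9.81×(4.5 − 0.96) = 34.727 kPa.
Initial effective stress: σ'_0 = σ_v − u = 79.2 − 34.727 = 44.473 kPa.
Stress increase at mid-clay by the 2:1 spreading method:
Δσ = qB/(B+z) = 186×4.8/(4.8+4.5) = 96 kPa
Final effective stress: σ'_f = σ'_0 + Δσ = 44.473 + 96 = 140.47 kPa.
Normally consolidated clay, so the full stress increment lies on the virgin compression line:
S_c = C_c·H/(1+e₀)·log₁₀(σ'_f/σ'_0) = 0.18×6/(1+1.1)×log₁₀(140.47/44.473)
    = 0.51429 × 0.49949 = 0.2569 m

S_c ≈ 257 mm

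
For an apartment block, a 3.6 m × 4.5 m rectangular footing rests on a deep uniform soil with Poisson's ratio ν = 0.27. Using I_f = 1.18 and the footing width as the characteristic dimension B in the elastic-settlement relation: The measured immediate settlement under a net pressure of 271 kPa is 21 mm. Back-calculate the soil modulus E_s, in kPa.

S_e = q·B·(1−ν²)/E_s · I_f  ⇒  E_s = q·B·(1−ν²)·I_f / S_e.
E_s = 271 × 3.6 × 0.9271 × 1.18 / 0.021 = 50820 kPa

E_s ≈ 50800 kPa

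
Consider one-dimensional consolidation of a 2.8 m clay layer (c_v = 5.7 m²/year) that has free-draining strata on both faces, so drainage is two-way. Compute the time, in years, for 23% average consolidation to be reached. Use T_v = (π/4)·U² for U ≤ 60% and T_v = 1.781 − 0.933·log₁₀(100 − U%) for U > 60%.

Drainage path length: H_d = H/2 = 1.4 m (double drainage).
U ≤ 60%: T_v = (π/4)·U² = (π/4)×0.23² = 0.041548.
t = T_v·H_d²/c_v = 0.041548×1.4²/5.7 = 0.01429 years.

t ≈ 0.0143 years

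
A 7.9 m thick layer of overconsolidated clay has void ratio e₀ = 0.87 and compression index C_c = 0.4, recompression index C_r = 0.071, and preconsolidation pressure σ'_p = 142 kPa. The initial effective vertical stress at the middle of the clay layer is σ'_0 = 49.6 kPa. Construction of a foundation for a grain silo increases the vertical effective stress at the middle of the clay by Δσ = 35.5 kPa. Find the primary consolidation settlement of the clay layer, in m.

Final effective stress: σ'_f = 49.6 + 35.5 = 85.1 kPa.
σ'_f = 85.1 ≤ σ'_p = 142 kPa, so the clay remains overconsolidated and only the recompression index applies:
S_c = C_r·H/(1+e₀)·log₁₀(σ'_f/σ'_0) = 0.071×7.9/1.87×log₁₀(85.1/49.6)
    = 0.29995 × 0.23445 = 0.07032 m

S_c ≈ 0.0703 m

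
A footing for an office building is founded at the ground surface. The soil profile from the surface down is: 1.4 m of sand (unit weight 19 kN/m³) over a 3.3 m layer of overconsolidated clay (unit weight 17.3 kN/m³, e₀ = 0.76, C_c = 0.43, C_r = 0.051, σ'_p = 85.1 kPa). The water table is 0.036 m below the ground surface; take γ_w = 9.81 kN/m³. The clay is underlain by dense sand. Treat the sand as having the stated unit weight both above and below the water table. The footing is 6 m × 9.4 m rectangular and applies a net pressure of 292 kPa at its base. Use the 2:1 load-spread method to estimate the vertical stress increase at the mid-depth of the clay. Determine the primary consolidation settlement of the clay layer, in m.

S_c ≈ 0.296 m

Mid-depth of clay below the ground surface: z = 1.4 + 3.3/2 = 3.05 m.
Total vertical stress at mid-clay: σ_v = 19×1.4 + 17.3×1.65 = 55.145 kPa.
Pore pressure: u = 9.81×(3.05 − 0.036) = 29.567 kPa.
Initial effective stress: σ'_0 = σ_v − u = 55.145 − 29.567 = 25.578 kPa.
Stress increase at mid-clay by the 2:1 spreading method:
Δσ = qBL/((B+z)(L+z)) = 292×6×9.4/((6+3.05)(9.4+3.05)) = 146.17 kPa
Final effective stress: σ'_f = 25.578 + 146.17 = 171.75 kPa.
σ'_f = 171.75 > σ'_p = 85.1 kPa, so the stress path crosses the preconsolidation pressure — recompression up to σ'_p, then virgin compression beyond:
S_c = H/(1+e₀)·[C_r·log₁₀(σ'_p/σ'_0) + C_c·log₁₀(σ'_f/σ'_p)]
    = 3.3/1.76 × [0.051×log₁₀(85.1/25.578) + 0.43×log₁₀(171.75/85.1)]
    = 1.875 × [0.026625 + 0.13114] = 0.2958 m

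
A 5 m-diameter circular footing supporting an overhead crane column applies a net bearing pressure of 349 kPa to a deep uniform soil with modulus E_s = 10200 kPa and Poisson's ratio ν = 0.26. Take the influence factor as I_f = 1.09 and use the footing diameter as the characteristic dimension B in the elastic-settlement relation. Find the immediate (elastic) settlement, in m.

Immediate (elastic) settlement: S_e = q·B·(1−ν²)/E_s · I_f.
S_e = 349 × 5 × (1 − 0.26²) / 10200 × 1.09
    = 349 × 5 × 0.9324 / 10200 × 1.09
    = 0.1739 m

S_e ≈ 0.174 m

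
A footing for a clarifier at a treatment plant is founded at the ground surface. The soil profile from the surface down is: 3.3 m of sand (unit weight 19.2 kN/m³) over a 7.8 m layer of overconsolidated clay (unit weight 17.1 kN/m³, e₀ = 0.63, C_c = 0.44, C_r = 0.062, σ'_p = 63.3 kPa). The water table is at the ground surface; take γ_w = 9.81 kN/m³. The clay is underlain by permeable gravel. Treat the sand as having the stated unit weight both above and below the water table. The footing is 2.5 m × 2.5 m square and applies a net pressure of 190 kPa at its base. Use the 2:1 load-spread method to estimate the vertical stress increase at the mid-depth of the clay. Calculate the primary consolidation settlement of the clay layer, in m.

S_c ≈ 0.126 m

Mid-depth of clay below the ground surface: z = 3.3 + 7.8/2 = 7.2 m.
Total vertical stress at mid-clay: σ_v = 19.2×3.3 + 17.1×3.9 = 130.05 kPa.
Pore pressure: u = 9.81×(7.2 − 0) = 70.632 kPa.
Initial effective stress: σ'_0 = σ_v − u = 130.05 − 70.632 = 59.418 kPa.
Stress increase at mid-clay by the 2:1 spreading method:
Δσ = qBL/((B+z)(L+z)) = 190×2.5×2.5/((2.5+7.2)(2.5+7.2)) = 12.621 kPa
Final effective stress: σ'_f = 59.418 + 12.621 = 72.039 kPa.
σ'_f = 72.039 > σ'_p = 63.3 kPa, so the stress path crosses the preconsolidation pressure — recompression up to σ'_p, then virgin compression beyond:
S_c = H/(1+e₀)·[C_r·log₁₀(σ'_p/σ'_0) + C_c·log₁₀(σ'_f/σ'_p)]
    = 7.8/1.63 × [0.062×log₁₀(63.3/59.418) + 0.44×log₁₀(72.039/63.3)]
    = 4.7853 × [0.0017041 + 0.024712] = 0.1264 m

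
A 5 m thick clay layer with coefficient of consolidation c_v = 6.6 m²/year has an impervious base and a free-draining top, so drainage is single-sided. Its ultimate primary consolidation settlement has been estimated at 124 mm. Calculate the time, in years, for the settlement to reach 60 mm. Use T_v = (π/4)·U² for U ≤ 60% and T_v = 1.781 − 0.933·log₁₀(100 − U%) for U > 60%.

t ≈ 0.697 years

Drainage path length: H_d = H = 5 m (single drainage).
U = S(t)/S_ult = 60/124 = 0.4839.
U ≤ 60%: T_v = (π/4)·U² = (π/4)×0.48387² = 0.18389.
t = T_v·H_d²/c_v = 0.18389×5²/6.6 = 0.6966 years.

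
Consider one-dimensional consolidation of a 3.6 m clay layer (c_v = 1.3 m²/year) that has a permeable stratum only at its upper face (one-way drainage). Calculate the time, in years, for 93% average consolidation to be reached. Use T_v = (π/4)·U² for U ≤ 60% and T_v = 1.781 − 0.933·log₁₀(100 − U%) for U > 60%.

Drainage path length: H_d = H = 3.6 m (single drainage).
U > 60%: T_v = 1.781 − 0.933·log₁₀(100 − 93) = 0.99252.
t = T_v·H_d²/c_v = 0.99252×3.6²/1.3 = 9.895 years.

t ≈ 9.89 years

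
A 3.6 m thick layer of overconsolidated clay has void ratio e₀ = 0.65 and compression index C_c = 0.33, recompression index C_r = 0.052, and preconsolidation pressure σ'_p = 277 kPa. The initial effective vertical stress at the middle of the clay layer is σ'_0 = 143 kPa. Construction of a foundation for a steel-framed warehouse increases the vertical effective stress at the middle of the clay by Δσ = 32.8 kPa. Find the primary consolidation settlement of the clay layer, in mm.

S_c ≈ 10.2 mm

Final effective stress: σ'_f = 143 + 32.8 = 175.8 kPa.
σ'_f = 175.8 ≤ σ'_p = 277 kPa, so the clay remains overconsolidated and only the recompression index applies:
S_c = C_r·H/(1+e₀)·log₁₀(σ'_f/σ'_0) = 0.052×3.6/1.65×log₁₀(175.8/143)
    = 0.11345 × 0.089683 = 0.01017 m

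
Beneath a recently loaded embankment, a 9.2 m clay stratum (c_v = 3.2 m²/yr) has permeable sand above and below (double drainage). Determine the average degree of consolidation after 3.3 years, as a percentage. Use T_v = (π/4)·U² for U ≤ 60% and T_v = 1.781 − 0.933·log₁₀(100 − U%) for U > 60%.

Drainage path length: H_d = H/2 = 4.6 m (double drainage).
T_v = c_v·t/H_d² = 3.2×3.3/4.6² = 0.49905.
T_v = 0.49905 corresponds to the U > 60% branch:
U = 1 − 10^((1.781 − T_v)/0.933)/100 = 0.7634

U ≈ 76.3 %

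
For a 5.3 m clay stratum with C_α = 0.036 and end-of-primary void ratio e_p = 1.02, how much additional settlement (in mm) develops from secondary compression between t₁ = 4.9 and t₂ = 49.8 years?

S_s ≈ 95.1 mm

Secondary compression: S_s = C_α·H/(1+e_p)·log₁₀(t₂/t₁)
S_s = 0.036×5.3/(1+1.02)×log₁₀(49.8/4.9)
    = 0.09446 × 1.007 = 0.09512 m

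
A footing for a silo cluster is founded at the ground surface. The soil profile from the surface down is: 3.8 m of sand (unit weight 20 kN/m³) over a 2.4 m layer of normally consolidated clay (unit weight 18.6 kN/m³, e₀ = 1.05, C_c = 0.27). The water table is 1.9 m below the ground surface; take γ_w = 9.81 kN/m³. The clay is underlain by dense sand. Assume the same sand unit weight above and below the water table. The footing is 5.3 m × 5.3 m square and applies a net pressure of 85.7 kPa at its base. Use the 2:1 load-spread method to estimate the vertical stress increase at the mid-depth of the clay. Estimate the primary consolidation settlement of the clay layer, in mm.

S_c ≈ 39.6 mm

Mid-depth of clay below the ground surface: z = 3.8 + 2.4/2 = 5 m.
Total vertical stress at mid-clay: σ_v = 20×3.8 + 18.6×1.2 = 98.32 kPa.
Pore pressure: u = 9.81×(5 − 1.9) = 30.411 kPa.
Initial effective stress: σ'_0 = σ_v − u = 98.32 − 30.411 = 67.909 kPa.
Stress increase at mid-clay by the 2:1 spreading method:
Δσ = qBL/((B+z)(L+z)) = 85.7×5.3×5.3/((5.3+5)(5.3+5)) = 22.691 kPa
Final effective stress: σ'_f = σ'_0 + Δσ = 67.909 + 22.691 = 90.6 kPa.
Normally consolidated clay, so the full stress increment lies on the virgin compression line:
S_c = C_c·H/(1+e₀)·log₁₀(σ'_f/σ'_0) = 0.27×2.4/(1+1.05)×log₁₀(90.6/67.909)
    = 0.3161 × 0.1252 = 0.03958 m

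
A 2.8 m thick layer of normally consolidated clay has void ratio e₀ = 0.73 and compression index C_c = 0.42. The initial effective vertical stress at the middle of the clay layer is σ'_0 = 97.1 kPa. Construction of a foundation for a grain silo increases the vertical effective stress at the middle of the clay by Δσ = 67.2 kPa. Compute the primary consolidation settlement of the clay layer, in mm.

Final effective stress: σ'_f = σ'_0 + Δσ = 97.1 + 67.2 = 164.3 kPa.
Normally consolidated clay, so the full stress increment lies on the virgin compression line:
S_c = C_c·H/(1+e₀)·log₁₀(σ'_f/σ'_0) = 0.42×2.8/(1+0.73)×log₁₀(164.3/97.1)
    = 0.67977 × 0.22842 = 0.1553 m

S_c ≈ 155 mm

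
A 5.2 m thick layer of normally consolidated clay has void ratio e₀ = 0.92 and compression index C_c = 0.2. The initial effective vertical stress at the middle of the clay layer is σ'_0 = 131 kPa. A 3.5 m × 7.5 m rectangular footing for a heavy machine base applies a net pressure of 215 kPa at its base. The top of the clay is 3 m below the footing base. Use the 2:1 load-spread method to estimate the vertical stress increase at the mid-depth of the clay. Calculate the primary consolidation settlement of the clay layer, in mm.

S_c ≈ 72.6 mm

Mid-depth of clay below the footing base: z = 3 + 5.2/2 = 5.6 m.
Stress increase at mid-clay by the 2:1 spreading method:
Δσ = qBL/((B+z)(L+z)) = 215×3.5×7.5/((3.5+5.6)(7.5+5.6)) = 47.343 kPa
Final effective stress: σ'_f = σ'_0 + Δσ = 131 + 47.343 = 178.34 kPa.
Normally consolidated clay, so the full stress increment lies on the virgin compression line:
S_c = C_c·H/(1+e₀)·log₁₀(σ'_f/σ'_0) = 0.2×5.2/(1+0.92)×log₁₀(178.34/131)
    = 0.54167 × 0.13398 = 0.07257 m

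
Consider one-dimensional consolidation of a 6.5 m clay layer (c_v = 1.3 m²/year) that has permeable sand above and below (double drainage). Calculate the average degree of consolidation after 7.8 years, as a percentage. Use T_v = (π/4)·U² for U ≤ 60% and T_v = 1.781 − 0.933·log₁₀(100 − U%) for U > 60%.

Drainage path length: H_d = H/2 = 3.25 m (double drainage).
T_v = c_v·t/H_d² = 1.3×7.8/3.25² = 0.96.
T_v = 0.96 corresponds to the U > 60% branch:
U = 1 − 10^((1.781 − T_v)/0.933)/100 = 0.9241

U ≈ 92.4 %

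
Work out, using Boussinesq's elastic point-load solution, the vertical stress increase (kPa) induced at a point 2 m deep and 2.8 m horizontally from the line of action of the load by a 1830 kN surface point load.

Δσ_z ≈ 14.5 kPa

Boussinesq vertical stress below a point load on an elastic half-space:
Δσ_z = 3P/(2πz²) · [1 + (r/z)²]^(−5/2)
r/z = 2.8/2 = 1.4; [1+(r/z)²]^(−5/2) = 0.066339.
Δσ_z = 3×1830/(2π×2²) × 0.066339 = 218.44 × 0.066339 = 14.49 kPa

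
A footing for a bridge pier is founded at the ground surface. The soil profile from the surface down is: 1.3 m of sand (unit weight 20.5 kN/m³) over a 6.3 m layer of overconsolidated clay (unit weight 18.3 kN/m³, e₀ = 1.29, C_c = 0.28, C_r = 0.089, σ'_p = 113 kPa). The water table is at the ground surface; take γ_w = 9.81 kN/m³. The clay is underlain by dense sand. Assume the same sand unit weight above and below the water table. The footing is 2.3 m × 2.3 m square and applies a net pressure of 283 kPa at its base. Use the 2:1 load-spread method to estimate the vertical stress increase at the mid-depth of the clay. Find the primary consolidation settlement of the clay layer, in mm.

S_c ≈ 63 mm

Mid-depth of clay below the ground surface: z = 1.3 + 6.3/2 = 4.45 m.
Total vertical stress at mid-clay: σ_v = 20.5×1.3 + 18.3×3.15 = 84.295 kPa.
Pore pressure: u = 9.81×(4.45 − 0) = 43.655 kPa.
Initial effective stress: σ'_0 = σ_v − u = 84.295 − 43.655 = 40.64 kPa.
Stress increase at mid-clay by the 2:1 spreading method:
Δσ = qBL/((B+z)(L+z)) = 283×2.3×2.3/((2.3+4.45)(2.3+4.45)) = 32.858 kPa
Final effective stress: σ'_f = 40.64 + 32.858 = 73.498 kPa.
σ'_f = 73.498 ≤ σ'_p = 113 kPa, so the clay remains overconsolidated and only the recompression index applies:
S_c = C_r·H/(1+e₀)·log₁₀(σ'_f/σ'_0) = 0.089×6.3/2.29×log₁₀(73.498/40.64)
    = 0.24485 × 0.25732 = 0.063 m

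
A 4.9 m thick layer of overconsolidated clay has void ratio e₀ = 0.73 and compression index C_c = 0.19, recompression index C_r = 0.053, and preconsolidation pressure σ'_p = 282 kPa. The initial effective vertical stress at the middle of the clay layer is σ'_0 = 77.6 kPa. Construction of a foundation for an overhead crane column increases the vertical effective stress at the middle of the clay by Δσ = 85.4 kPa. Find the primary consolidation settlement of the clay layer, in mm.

Final effective stress: σ'_f = 77.6 + 85.4 = 163 kPa.
σ'_f = 163 ≤ σ'_p = 282 kPa, so the clay remains overconsolidated and only the recompression index applies:
S_c = C_r·H/(1+e₀)·log₁₀(σ'_f/σ'_0) = 0.053×4.9/1.73×log₁₀(163/77.6)
    = 0.15012 × 0.32233 = 0.04839 m

S_c ≈ 48.4 mm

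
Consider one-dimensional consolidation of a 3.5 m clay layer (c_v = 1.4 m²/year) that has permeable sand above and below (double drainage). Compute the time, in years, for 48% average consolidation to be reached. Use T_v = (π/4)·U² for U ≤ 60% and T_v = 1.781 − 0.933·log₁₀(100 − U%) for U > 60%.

Drainage path length: H_d = H/2 = 1.75 m (double drainage).
U ≤ 60%: T_v = (π/4)·U² = (π/4)×0.48² = 0.18096.
t = T_v·H_d²/c_v = 0.18096×1.75²/1.4 = 0.3959 years.

t ≈ 0.396 years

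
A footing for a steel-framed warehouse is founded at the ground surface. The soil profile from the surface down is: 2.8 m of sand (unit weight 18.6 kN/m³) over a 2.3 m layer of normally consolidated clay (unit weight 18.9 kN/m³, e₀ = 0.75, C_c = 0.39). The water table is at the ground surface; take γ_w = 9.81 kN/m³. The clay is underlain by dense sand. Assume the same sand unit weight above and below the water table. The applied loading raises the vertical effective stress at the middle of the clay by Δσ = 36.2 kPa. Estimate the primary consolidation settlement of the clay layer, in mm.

S_c ≈ 158 mm

Mid-depth of clay below the ground surface: z = 2.8 + 2.3/2 = 3.95 m.
Total vertical stress at mid-clay: σ_v = 18.6×2.8 + 18.9×1.15 = 73.815 kPa.
Pore pressure: u = 9.81×(3.95 − 0) = 38.75 kPa.
Initial effective stress: σ'_0 = σ_v − u = 73.815 − 38.75 = 35.065 kPa.
Final effective stress: σ'_f = σ'_0 + Δσ = 35.065 + 36.2 = 71.265 kPa.
Normally consolidated clay, so the full stress increment lies on the virgin compression line:
S_c = C_c·H/(1+e₀)·log₁₀(σ'_f/σ'_0) = 0.39×2.3/(1+0.75)×log₁₀(71.265/35.065)
    = 0.51257 × 0.308 = 0.1579 m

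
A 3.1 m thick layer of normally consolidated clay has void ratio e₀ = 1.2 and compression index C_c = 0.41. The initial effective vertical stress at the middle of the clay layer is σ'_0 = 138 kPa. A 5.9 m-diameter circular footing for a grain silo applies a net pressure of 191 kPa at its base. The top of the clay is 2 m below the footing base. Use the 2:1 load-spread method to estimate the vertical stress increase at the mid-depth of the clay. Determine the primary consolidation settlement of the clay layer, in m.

Mid-depth of clay below the footing base: z = 2 + 3.1/2 = 3.55 m.
Stress increase at mid-clay by the 2:1 spreading method:
Δσ ≈ qD²/(D+z)² = 191×5.9²/(5.9+3.55)² = 74.452 kPa
Final effective stress: σ'_f = σ'_0 + Δσ = 138 + 74.452 = 212.45 kPa.
Normally consolidated clay, so the full stress increment lies on the virgin compression line:
S_c = C_c·H/(1+e₀)·log₁₀(σ'_f/σ'_0) = 0.41×3.1/(1+1.2)×log₁₀(212.45/138)
    = 0.57773 × 0.18738 = 0.1083 m

S_c ≈ 0.108 m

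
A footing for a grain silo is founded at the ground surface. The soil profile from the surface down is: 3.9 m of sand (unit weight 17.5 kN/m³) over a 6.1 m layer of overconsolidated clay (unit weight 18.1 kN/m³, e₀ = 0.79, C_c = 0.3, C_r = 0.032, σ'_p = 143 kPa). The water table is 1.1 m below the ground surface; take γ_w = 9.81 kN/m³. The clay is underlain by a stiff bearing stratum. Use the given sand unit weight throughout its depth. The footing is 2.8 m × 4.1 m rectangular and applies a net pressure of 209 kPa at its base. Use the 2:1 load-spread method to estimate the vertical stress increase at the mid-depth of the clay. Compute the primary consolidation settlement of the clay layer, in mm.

Mid-depth of clay below the ground surface: z = 3.9 + 6.1/2 = 6.95 m.
Total vertical stress at mid-clay: σ_v = 17.5×3.9 + 18.1×3.05 = 123.45 kPa.
Pore pressure: u = 9.81×(6.95 − 1.1) = 57.389 kPa.
Initial effective stress: σ'_0 = σ_v − u = 123.45 − 57.389 = 66.061 kPa.
Stress increase at mid-clay by the 2:1 spreading method:
Δσ = qBL/((B+z)(L+z)) = 209×2.8×4.1/((2.8+6.95)(4.1+6.95)) = 22.27 kPa
Final effective stress: σ'_f = 66.061 + 22.27 = 88.331 kPa.
σ'_f = 88.331 ≤ σ'_p = 143 kPa, so the clay remains overconsolidated and only the recompression index applies:
S_c = C_r·H/(1+e₀)·log₁₀(σ'_f/σ'_0) = 0.032×6.1/1.79×log₁₀(88.331/66.061)
    = 0.10905 × 0.12617 = 0.01376 m

S_c ≈ 13.8 mm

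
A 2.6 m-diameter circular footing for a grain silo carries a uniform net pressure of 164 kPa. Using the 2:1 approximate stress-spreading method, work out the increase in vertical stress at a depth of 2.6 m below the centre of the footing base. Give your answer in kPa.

Δσ_z ≈ 41 kPa

By the 2:1 method the load spreads at 1 horizontal : 2 vertical, so at depth z the loaded area has grown by z in each plan dimension:
Δσ ≈ qD²/(D+z)² = 164×2.6²/(2.6+2.6)² = 41 kPa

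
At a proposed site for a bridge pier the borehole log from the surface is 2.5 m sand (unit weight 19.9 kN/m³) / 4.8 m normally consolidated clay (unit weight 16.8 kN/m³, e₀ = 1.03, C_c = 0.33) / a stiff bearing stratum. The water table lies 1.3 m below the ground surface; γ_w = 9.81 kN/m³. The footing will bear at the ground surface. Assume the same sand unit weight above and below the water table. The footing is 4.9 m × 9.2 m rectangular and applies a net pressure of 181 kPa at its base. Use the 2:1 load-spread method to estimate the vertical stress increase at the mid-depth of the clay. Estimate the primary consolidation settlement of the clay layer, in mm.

S_c ≈ 248 mm

Mid-depth of clay below the ground surface: z = 2.5 + 4.8/2 = 4.9 m.
Total vertical stress at mid-clay: σ_v = 19.9×2.5 + 16.8×2.4 = 90.07 kPa.
Pore pressure: u = 9.81×(4.9 − 1.3) = 35.316 kPa.
Initial effective stress: σ'_0 = σ_v − u = 90.07 − 35.316 = 54.754 kPa.
Stress increase at mid-clay by the 2:1 spreading method:
Δσ = qBL/((B+z)(L+z)) = 181×4.9×9.2/((4.9+4.9)(9.2+4.9)) = 59.05 kPa
Final effective stress: σ'_f = σ'_0 + Δσ = 54.754 + 59.05 = 113.8 kPa.
Normally consolidated clay, so the full stress increment lies on the virgin compression line:
S_c = C_c·H/(1+e₀)·log₁₀(σ'_f/σ'_0) = 0.33×4.8/(1+1.03)×log₁₀(113.8/54.754)
    = 0.7803 × 0.31773 = 0.2479 m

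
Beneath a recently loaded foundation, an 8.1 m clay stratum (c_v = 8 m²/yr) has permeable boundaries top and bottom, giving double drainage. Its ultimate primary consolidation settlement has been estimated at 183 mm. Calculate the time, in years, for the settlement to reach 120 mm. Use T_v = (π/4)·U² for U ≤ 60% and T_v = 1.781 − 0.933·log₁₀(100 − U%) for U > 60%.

Drainage path length: H_d = H/2 = 4.05 m (double drainage).
U = S(t)/S_ult = 120/183 = 0.6557.
U > 60%: T_v = 1.781 − 0.933·log₁₀(100 − 65.574) = 0.34708.
t = T_v·H_d²/c_v = 0.34708×4.05²/8 = 0.7116 years.

t ≈ 0.712 years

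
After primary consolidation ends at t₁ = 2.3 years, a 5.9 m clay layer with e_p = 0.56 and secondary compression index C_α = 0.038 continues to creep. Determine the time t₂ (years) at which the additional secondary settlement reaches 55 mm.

S_s = C_α·H/(1+e_p)·log₁₀(t₂/t₁) ⇒ log₁₀(t₂/t₁) = S_s·(1+e_p)/(C_α·H).
log₁₀(t₂/t₁) = 0.055 × (1+0.56) / (0.038×5.9) = 0.3827
t₂ = t₁ × 10^0.3827 = 2.3 × 2.414 = 5.552 years

t₂ ≈ 5.55 years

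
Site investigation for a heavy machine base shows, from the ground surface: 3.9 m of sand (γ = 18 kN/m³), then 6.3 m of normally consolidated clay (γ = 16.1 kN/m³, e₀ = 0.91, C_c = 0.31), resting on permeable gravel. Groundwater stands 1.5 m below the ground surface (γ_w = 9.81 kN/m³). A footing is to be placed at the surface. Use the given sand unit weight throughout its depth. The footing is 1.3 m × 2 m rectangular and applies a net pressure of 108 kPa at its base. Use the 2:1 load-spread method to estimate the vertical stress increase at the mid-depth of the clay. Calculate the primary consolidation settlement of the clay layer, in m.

S_c ≈ 0.0242 m

Mid-depth of clay below the ground surface: z = 3.9 + 6.3/2 = 7.05 m.
Total vertical stress at mid-clay: σ_v = 18×3.9 + 16.1×3.15 = 120.92 kPa.
Pore pressure: u = 9.81×(7.05 − 1.5) = 54.446 kPa.
Initial effective stress: σ'_0 = σ_v − u = 120.92 − 54.446 = 66.474 kPa.
Stress increase at mid-clay by the 2:1 spreading method:
Δσ = qBL/((B+z)(L+z)) = 108×1.3×2/((1.3+7.05)(2+7.05)) = 3.7159 kPa
Final effective stress: σ'_f = σ'_0 + Δσ = 66.474 + 3.7159 = 70.19 kPa.
Normally consolidated clay, so the full stress increment lies on the virgin compression line:
S_c = C_c·H/(1+e₀)·log₁₀(σ'_f/σ'_0) = 0.31×6.3/(1+0.91)×log₁₀(70.19/66.474)
    = 1.0225 × 0.023623 = 0.02415 m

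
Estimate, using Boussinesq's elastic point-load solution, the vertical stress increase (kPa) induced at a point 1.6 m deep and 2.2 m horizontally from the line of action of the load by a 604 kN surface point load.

Boussinesq vertical stress below a point load on an elastic half-space:
Δσ_z = 3P/(2πz²) · [1 + (r/z)²]^(−5/2)
r/z = 2.2/1.6 = 1.375; [1+(r/z)²]^(−5/2) = 0.070392.
Δσ_z = 3×604/(2π×1.6²) × 0.070392 = 112.65 × 0.070392 = 7.93 kPa

Δσ_z ≈ 7.93 kPa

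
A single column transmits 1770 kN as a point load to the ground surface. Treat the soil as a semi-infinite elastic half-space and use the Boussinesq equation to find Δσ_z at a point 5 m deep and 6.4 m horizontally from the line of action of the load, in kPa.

Boussinesq vertical stress below a point load on an elastic half-space:
Δσ_z = 3P/(2πz²) · [1 + (r/z)²]^(−5/2)
r/z = 6.4/5 = 1.28; [1+(r/z)²]^(−5/2) = 0.08844.
Δσ_z = 3×1770/(2π×5²) × 0.08844 = 33.805 × 0.08844 = 2.99 kPa

Δσ_z ≈ 2.99 kPa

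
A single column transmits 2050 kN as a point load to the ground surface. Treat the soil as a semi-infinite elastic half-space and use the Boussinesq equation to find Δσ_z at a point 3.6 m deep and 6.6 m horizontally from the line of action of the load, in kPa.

Boussinesq vertical stress below a point load on an elastic half-space:
Δσ_z = 3P/(2πz²) · [1 + (r/z)²]^(−5/2)
r/z = 6.6/3.6 = 1.8333; [1+(r/z)²]^(−5/2) = 0.025177.
Δσ_z = 3×2050/(2π×3.6²) × 0.025177 = 75.525 × 0.025177 = 1.901 kPa

Δσ_z ≈ 1.9 kPa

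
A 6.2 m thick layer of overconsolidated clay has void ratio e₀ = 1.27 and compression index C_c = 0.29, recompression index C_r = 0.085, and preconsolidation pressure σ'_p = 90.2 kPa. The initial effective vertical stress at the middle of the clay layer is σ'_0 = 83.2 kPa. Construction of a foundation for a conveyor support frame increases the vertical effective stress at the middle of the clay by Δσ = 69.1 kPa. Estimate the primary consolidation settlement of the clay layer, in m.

Final effective stress: σ'_f = 83.2 + 69.1 = 152.3 kPa.
σ'_f = 152.3 > σ'_p = 90.2 kPa, so the stress path crosses the preconsolidation pressure — recompression up to σ'_p, then virgin compression beyond:
S_c = H/(1+e₀)·[C_r·log₁₀(σ'_p/σ'_0) + C_c·log₁₀(σ'_f/σ'_p)]
    = 6.2/2.27 × [0.085×log₁₀(90.2/83.2) + 0.29×log₁₀(152.3/90.2)]
    = 2.7313 × [0.0029821 + 0.065973] = 0.1883 m

S_c ≈ 0.188 m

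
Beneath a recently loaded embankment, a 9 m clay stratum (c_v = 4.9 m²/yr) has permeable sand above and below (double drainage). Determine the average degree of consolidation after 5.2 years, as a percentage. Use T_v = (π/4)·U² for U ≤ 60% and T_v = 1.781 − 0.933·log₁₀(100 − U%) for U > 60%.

U ≈ 96.4 %

Drainage path length: H_d = H/2 = 4.5 m (double drainage).
T_v = c_v·t/H_d² = 4.9×5.2/4.5² = 1.2583.
T_v = 1.2583 corresponds to the U > 60% branch:
U = 1 − 10^((1.781 − T_v)/0.933)/100 = 0.9637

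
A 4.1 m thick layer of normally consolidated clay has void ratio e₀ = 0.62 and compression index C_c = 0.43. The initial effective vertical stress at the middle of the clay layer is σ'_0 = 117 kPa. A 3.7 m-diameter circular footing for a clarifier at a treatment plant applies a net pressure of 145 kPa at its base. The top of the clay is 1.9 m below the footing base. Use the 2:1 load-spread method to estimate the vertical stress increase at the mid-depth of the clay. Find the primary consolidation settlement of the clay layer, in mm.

Mid-depth of clay below the footing base: z = 1.9 + 4.1/2 = 3.95 m.
Stress increase at mid-clay by the 2:1 spreading method:
Δσ ≈ qD²/(D+z)² = 145×3.7²/(3.7+3.95)² = 33.919 kPa
Final effective stress: σ'_f = σ'_0 + Δσ = 117 + 33.919 = 150.92 kPa.
Normally consolidated clay, so the full stress increment lies on the virgin compression line:
S_c = C_c·H/(1+e₀)·log₁₀(σ'_f/σ'_0) = 0.43×4.1/(1+0.62)×log₁₀(150.92/117)
    = 1.0883 × 0.11056 = 0.1203 m

S_c ≈ 120 mm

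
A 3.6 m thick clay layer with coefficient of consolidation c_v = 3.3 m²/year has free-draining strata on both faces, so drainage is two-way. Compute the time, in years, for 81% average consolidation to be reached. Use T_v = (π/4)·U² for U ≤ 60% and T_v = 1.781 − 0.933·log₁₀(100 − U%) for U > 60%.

Drainage path length: H_d = H/2 = 1.8 m (double drainage).
U > 60%: T_v = 1.781 − 0.933·log₁₀(100 − 81) = 0.58792.
t = T_v·H_d²/c_v = 0.58792×1.8²/3.3 = 0.5772 years.

t ≈ 0.577 years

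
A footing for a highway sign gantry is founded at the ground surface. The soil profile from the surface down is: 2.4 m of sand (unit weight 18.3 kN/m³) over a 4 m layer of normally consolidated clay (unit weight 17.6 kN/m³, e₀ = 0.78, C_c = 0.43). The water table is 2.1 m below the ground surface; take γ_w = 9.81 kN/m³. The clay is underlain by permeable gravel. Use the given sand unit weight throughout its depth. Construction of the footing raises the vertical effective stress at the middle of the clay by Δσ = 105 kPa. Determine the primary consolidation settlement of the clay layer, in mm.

S_c ≈ 440 mm

Mid-depth of clay below the ground surface: z = 2.4 + 4/2 = 4.4 m.
Total vertical stress at mid-clay: σ_v = 18.3×2.4 + 17.6×2 = 79.12 kPa.
Pore pressure: u = 9.81×(4.4 − 2.1) = 22.563 kPa.
Initial effective stress: σ'_0 = σ_v − u = 79.12 − 22.563 = 56.557 kPa.
Final effective stress: σ'_f = σ'_0 + Δσ = 56.557 + 105 = 161.56 kPa.
Normally consolidated clay, so the full stress increment lies on the virgin compression line:
S_c = C_c·H/(1+e₀)·log₁₀(σ'_f/σ'_0) = 0.43×4/(1+0.78)×log₁₀(161.56/56.557)
    = 0.96629 × 0.45585 = 0.4405 m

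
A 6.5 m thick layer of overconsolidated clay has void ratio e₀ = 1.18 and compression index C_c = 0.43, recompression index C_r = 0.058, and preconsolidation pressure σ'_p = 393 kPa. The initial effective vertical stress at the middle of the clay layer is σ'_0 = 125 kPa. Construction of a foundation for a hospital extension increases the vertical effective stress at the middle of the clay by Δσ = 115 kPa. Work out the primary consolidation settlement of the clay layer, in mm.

Final effective stress: σ'_f = 125 + 115 = 240 kPa.
σ'_f = 240 ≤ σ'_p = 393 kPa, so the clay remains overconsolidated and only the recompression index applies:
S_c = C_r·H/(1+e₀)·log₁₀(σ'_f/σ'_0) = 0.058×6.5/2.18×log₁₀(240/125)
    = 0.17294 × 0.2833 = 0.04899 m

S_c ≈ 49 mm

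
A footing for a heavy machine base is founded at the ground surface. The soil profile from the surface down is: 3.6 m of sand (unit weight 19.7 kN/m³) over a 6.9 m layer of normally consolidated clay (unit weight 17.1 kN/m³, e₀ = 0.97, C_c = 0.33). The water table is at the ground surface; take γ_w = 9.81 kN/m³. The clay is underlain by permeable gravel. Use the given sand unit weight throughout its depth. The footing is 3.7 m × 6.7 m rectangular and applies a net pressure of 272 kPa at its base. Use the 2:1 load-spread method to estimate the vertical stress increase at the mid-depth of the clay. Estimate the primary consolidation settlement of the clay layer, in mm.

S_c ≈ 281 mm

Mid-depth of clay below the ground surface: z = 3.6 + 6.9/2 = 7.05 m.
Total vertical stress at mid-clay: σ_v = 19.7×3.6 + 17.1×3.45 = 129.92 kPa.
Pore pressure: u = 9.81×(7.05 − 0) = 69.16 kPa.
Initial effective stress: σ'_0 = σ_v − u = 129.92 − 69.16 = 60.76 kPa.
Stress increase at mid-clay by the 2:1 spreading method:
Δσ = qBL/((B+z)(L+z)) = 272×3.7×6.7/((3.7+7.05)(6.7+7.05)) = 45.618 kPa
Final effective stress: σ'_f = σ'_0 + Δσ = 60.76 + 45.618 = 106.38 kPa.
Normally consolidated clay, so the full stress increment lies on the virgin compression line:
S_c = C_c·H/(1+e₀)·log₁₀(σ'_f/σ'_0) = 0.33×6.9/(1+0.97)×log₁₀(106.38/60.76)
    = 1.1558 × 0.24324 = 0.2811 m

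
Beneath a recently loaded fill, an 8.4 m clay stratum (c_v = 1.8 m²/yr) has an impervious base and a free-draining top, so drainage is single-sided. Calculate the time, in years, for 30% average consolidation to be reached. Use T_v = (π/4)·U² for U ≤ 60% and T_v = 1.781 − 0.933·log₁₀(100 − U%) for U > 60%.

t ≈ 2.77 years

Drainage path length: H_d = H = 8.4 m (single drainage).
U ≤ 60%: T_v = (π/4)·U² = (π/4)×0.3² = 0.070686.
t = T_v·H_d²/c_v = 0.070686×8.4²/1.8 = 2.771 years.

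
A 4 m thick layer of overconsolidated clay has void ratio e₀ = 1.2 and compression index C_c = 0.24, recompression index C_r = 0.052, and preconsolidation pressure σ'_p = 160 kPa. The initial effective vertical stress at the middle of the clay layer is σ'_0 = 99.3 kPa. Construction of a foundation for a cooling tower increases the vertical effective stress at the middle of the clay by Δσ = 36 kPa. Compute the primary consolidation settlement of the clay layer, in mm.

Final effective stress: σ'_f = 99.3 + 36 = 135.3 kPa.
σ'_f = 135.3 ≤ σ'_p = 160 kPa, so the clay remains overconsolidated and only the recompression index applies:
S_c = C_r·H/(1+e₀)·log₁₀(σ'_f/σ'_0) = 0.052×4/2.2×log₁₀(135.3/99.3)
    = 0.094546 × 0.13435 = 0.0127 m

S_c ≈ 12.7 mm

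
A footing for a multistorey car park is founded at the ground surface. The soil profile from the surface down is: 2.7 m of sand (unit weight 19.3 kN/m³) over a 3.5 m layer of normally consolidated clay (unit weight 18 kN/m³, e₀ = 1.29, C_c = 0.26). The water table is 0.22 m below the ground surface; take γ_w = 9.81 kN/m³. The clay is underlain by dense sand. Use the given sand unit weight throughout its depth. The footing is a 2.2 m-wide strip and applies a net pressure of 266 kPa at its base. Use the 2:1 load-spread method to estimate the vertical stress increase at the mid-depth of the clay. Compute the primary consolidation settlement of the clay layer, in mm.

S_c ≈ 195 mm

Mid-depth of clay below the ground surface: z = 2.7 + 3.5/2 = 4.45 m.
Total vertical stress at mid-clay: σ_v = 19.3×2.7 + 18×1.75 = 83.61 kPa.
Pore pressure: u = 9.81×(4.45 − 0.22) = 41.496 kPa.
Initial effective stress: σ'_0 = σ_v − u = 83.61 − 41.496 = 42.114 kPa.
Stress increase at mid-clay by the 2:1 spreading method:
Δσ = qB/(B+z) = 266×2.2/(2.2+4.45) = 88 kPa
Final effective stress: σ'_f = σ'_0 + Δσ = 42.114 + 88 = 130.11 kPa.
Normally consolidated clay, so the full stress increment lies on the virgin compression line:
S_c = C_c·H/(1+e₀)·log₁₀(σ'_f/σ'_0) = 0.26×3.5/(1+1.29)×log₁₀(130.11/42.114)
    = 0.39738 × 0.48988 = 0.1947 m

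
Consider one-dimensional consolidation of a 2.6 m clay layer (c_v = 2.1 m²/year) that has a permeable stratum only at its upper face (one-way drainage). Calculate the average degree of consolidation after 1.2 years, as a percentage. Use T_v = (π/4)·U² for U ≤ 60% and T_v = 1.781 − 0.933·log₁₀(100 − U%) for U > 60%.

Drainage path length: H_d = H = 2.6 m (single drainage).
T_v = c_v·t/H_d² = 2.1×1.2/2.6² = 0.37278.
T_v = 0.37278 corresponds to the U > 60% branch:
U = 1 − 10^((1.781 − T_v)/0.933)/100 = 0.6769

U ≈ 67.7 %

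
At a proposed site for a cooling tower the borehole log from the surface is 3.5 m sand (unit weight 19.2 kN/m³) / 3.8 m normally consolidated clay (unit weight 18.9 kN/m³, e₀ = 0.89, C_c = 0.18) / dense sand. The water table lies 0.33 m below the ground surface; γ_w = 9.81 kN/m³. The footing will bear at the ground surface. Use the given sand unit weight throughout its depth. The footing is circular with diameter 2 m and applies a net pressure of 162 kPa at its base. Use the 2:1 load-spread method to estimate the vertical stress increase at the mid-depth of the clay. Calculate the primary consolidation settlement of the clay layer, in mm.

S_c ≈ 31.5 mm

Mid-depth of clay below the ground surface: z = 3.5 + 3.8/2 = 5.4 m.
Total vertical stress at mid-clay: σ_v = 19.2×3.5 + 18.9×1.9 = 103.11 kPa.
Pore pressure: u = 9.81×(5.4 − 0.33) = 49.737 kPa.
Initial effective stress: σ'_0 = σ_v − u = 103.11 − 49.737 = 53.373 kPa.
Stress increase at mid-clay by the 2:1 spreading method:
Δσ ≈ qD²/(D+z)² = 162×2²/(2+5.4)² = 11.833 kPa
Final effective stress: σ'_f = σ'_0 + Δσ = 53.373 + 11.833 = 65.206 kPa.
Normally consolidated clay, so the full stress increment lies on the virgin compression line:
S_c = C_c·H/(1+e₀)·log₁₀(σ'_f/σ'_0) = 0.18×3.8/(1+0.89)×log₁₀(65.206/53.373)
    = 0.3619 × 0.086966 = 0.03147 m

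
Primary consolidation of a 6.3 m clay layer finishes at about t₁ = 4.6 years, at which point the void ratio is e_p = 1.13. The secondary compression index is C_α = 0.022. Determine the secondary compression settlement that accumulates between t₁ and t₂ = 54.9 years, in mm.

S_s ≈ 70.1 mm

Secondary compression: S_s = C_α·H/(1+e_p)·log₁₀(t₂/t₁)
S_s = 0.022×6.3/(1+1.13)×log₁₀(54.9/4.6)
    = 0.06507 × 1.077 = 0.07007 m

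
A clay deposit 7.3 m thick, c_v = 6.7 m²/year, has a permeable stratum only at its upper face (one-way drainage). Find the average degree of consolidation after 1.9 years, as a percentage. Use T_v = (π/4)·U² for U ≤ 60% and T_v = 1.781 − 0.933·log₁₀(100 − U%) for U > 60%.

U ≈ 55.1 %

Drainage path length: H_d = H = 7.3 m (single drainage).
T_v = c_v·t/H_d² = 6.7×1.9/7.3² = 0.23888.
T_v = 0.23888 corresponds to the U ≤ 60% branch:
U = √(4T_v/π) = 0.5515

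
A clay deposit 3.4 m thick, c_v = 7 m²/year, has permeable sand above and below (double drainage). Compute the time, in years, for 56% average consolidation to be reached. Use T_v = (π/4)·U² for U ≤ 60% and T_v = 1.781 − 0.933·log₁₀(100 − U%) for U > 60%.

Drainage path length: H_d = H/2 = 1.7 m (double drainage).
U ≤ 60%: T_v = (π/4)·U² = (π/4)×0.56² = 0.2463.
t = T_v·H_d²/c_v = 0.2463×1.7²/7 = 0.1017 years.

t ≈ 0.102 years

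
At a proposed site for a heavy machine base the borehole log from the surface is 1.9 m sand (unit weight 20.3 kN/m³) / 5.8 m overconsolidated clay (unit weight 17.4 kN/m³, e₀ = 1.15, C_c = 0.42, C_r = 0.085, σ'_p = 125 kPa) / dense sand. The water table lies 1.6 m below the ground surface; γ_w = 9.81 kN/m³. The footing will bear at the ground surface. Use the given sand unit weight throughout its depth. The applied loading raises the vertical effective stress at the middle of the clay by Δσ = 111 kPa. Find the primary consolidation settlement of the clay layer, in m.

Mid-depth of clay below the ground surface: z = 1.9 + 5.8/2 = 4.8 m.
Total vertical stress at mid-clay: σ_v = 20.3×1.9 + 17.4×2.9 = 89.03 kPa.
Pore pressure: u = 9.81×(4.8 − 1.6) = 31.392 kPa.
Initial effective stress: σ'_0 = σ_v − u = 89.03 − 31.392 = 57.638 kPa.
Final effective stress: σ'_f = 57.638 + 111 = 168.64 kPa.
σ'_f = 168.64 > σ'_p = 125 kPa, so the stress path crosses the preconsolidation pressure — recompression up to σ'_p, then virgin compression beyond:
S_c = H/(1+e₀)·[C_r·log₁₀(σ'_p/σ'_0) + C_c·log₁₀(σ'_f/σ'_p)]
    = 5.8/2.15 × [0.085×log₁₀(125/57.638) + 0.42×log₁₀(168.64/125)]
    = 2.6977 × [0.028577 + 0.054621] = 0.2244 m

S_c ≈ 0.224 m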